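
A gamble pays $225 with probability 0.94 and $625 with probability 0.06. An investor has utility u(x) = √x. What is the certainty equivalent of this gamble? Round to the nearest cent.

E[u] = 0.94·√225 + 0.06·√625 = 0.94·15 + 0.06·25 = 15.6
CE = (15.6)² = 243.36

$243.36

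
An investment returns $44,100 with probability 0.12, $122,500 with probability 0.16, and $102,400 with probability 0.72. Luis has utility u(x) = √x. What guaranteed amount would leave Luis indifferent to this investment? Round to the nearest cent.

E[u] = 0.12·√44100 + 0.16·√122500 + 0.72·√102400 = 0.12·210 + 0.16·350 + 0.72·320 = 311.6
CE = (311.6)² = 97094.56

$97,094.56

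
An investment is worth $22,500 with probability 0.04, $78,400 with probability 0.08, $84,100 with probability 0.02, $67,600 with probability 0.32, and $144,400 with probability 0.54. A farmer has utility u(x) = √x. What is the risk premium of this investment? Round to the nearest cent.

E[u] = 0.04·√22500 + 0.08·√78400 + 0.02·√84100 + 0.32·√67600 + 0.54·√144400 = 0.04·150 + 0.08·280 + 0.02·290 + 0.32·260 + 0.54·380 = 322.6
CE = (322.6)² = 104070.76
Risk premium = EV − CE = 108462 − 104070.76 = 4391.24

$4,391.24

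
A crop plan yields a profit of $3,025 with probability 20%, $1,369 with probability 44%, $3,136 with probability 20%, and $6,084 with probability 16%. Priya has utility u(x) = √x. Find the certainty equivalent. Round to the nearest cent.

$2,596.92

E[u] = 0.2·√3025 + 0.44·√1369 + 0.2·√3136 + 0.16·√6084 = 0.2·55 + 0.44·37 + 0.2·56 + 0.16·78 = 50.96
CE = (50.96)² = 2596.9216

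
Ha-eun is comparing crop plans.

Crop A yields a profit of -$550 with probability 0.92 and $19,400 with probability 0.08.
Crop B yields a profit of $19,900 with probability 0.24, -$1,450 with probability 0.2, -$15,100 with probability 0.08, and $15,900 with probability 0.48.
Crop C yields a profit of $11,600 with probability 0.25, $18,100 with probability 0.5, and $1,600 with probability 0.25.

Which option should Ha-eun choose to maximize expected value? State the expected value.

Crop C ($12,350)

Crop A = 0.92 × (-550) + 0.08 × 19400 = -506 + 1552 = 1046
Crop B = 0.24 × 19900 + 0.2 × (-1450) + 0.08 × (-15100) + 0.48 × 15900 = 4776 − 290 − 1208 + 7632 = 10910
Crop C = 0.25 × 11600 + 0.5 × 18100 + 0.25 × 1600 = 2900 + 9050 + 400 = 12350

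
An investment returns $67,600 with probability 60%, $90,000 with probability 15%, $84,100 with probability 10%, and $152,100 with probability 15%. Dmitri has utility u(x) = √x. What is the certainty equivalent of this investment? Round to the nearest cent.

$83,232.25

E[u] = 0.6·√67600 + 0.15·√90000 + 0.1·√84100 + 0.15·√152100 = 0.6·260 + 0.15·300 + 0.1·290 + 0.15·390 = 288.5
CE = (288.5)² = 83232.25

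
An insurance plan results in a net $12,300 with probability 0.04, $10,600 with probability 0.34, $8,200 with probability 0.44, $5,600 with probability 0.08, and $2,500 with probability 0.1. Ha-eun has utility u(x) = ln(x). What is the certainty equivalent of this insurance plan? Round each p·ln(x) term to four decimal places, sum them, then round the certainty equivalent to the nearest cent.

$7,832.21

E[u] = 0.04·ln(12300) + 0.34·ln(10600) + 0.44·ln(8200) + 0.08·ln(5600) + 0.1·ln(2500) = 0.3767 + 3.1513 + 3.9652 + 0.6904 + 0.7824 = 8.9660
CE = e^8.9660 ≈ 7832.21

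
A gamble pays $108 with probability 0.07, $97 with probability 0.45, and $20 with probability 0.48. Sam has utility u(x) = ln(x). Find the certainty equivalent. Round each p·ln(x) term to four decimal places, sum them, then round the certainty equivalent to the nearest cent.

E[u] = 0.07·ln(108) + 0.45·ln(97) + 0.48·ln(20) = 0.3277 + 2.0586 + 1.4380 = 3.8243
CE = e^3.8243 ≈ 45.80

$45.80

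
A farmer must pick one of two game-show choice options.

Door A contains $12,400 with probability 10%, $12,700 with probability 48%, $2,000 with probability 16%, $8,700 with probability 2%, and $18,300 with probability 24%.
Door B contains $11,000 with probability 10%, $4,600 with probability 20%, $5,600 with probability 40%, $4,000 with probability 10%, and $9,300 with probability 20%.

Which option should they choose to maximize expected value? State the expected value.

Door A ($12,222)

Door A = 0.1 × 12400 + 0.48 × 12700 + 0.16 × 2000 + 0.02 × 8700 + 0.24 × 18300 = 1240 + 6096 + 320 + 174 + 4392 = 12222
Door B = 0.1 × 11000 + 0.2 × 4600 + 0.4 × 5600 + 0.1 × 4000 + 0.2 × 9300 = 1100 + 920 + 2240 + 400 + 1860 = 6520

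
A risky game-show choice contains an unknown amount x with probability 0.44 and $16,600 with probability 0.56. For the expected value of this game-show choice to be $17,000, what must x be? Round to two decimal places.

0.44·x + 0.56·16600 = 17000
0.44·x = 17000 − 9296 = 7704
x = 7704 / 0.44 = 17509.0909

x = $17,509.09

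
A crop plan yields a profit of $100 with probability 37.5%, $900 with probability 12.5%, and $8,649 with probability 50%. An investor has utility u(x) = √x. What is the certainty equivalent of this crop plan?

$2,916

E[u] = 0.375·√100 + 0.125·√900 + 0.5·√8649 = 0.375·10 + 0.125·30 + 0.5·93 = 54
CE = (54)² = 2916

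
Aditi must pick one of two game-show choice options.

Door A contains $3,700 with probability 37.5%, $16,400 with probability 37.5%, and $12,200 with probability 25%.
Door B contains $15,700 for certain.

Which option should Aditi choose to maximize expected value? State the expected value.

Door A = 0.375 × 3700 + 0.375 × 16400 + 0.25 × 12200 = 1387.5 + 6150 + 3050 = 10587.5
Door B: 15700 (certain)

Door B ($15,700)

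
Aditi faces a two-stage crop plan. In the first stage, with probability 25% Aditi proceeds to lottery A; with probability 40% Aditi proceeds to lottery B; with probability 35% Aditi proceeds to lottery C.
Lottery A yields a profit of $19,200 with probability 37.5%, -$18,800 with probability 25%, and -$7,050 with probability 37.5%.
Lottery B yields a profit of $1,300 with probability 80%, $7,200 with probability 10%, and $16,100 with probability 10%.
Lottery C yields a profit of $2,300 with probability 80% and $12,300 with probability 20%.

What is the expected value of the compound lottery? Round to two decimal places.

EV(A) = 0.375 × 19200 + 0.25 × (-18800) + 0.375 × (-7050) = 7200 − 4700 − 2643.75 = -143.75
EV(B) = 0.8 × 1300 + 0.1 × 7200 + 0.1 × 16100 = 1040 + 720 + 1610 = 3370
EV(C) = 0.8 × 2300 + 0.2 × 12300 = 1840 + 2460 = 4300
Overall = 0.25 × (-143.75) + 0.4 × 3370 + 0.35 × 4300 = -35.9375 + 1348 + 1505 = 2817.0625

$2,817.06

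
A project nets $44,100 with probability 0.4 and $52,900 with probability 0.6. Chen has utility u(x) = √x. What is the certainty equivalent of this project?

$49,284

E[u] = 0.4·√44100 + 0.6·√52900 = 0.4·210 + 0.6·230 = 222
CE = (222)² = 49284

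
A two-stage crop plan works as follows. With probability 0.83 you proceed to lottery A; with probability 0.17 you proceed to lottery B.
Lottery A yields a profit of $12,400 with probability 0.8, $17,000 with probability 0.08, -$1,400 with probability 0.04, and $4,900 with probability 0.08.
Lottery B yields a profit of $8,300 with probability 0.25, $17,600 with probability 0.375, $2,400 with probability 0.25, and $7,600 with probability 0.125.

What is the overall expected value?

EV(A) = 0.8 × 12400 + 0.08 × 17000 + 0.04 × (-1400) + 0.08 × 4900 = 9920 + 1360 − 56 + 392 = 11616
EV(B) = 0.25 × 8300 + 0.375 × 17600 + 0.25 × 2400 + 0.125 × 7600 = 2075 + 6600 + 600 + 950 = 10225
Overall = 0.83 × 11616 + 0.17 × 10225 = 9641.28 + 1738.25 = 11379.53

$11,379.53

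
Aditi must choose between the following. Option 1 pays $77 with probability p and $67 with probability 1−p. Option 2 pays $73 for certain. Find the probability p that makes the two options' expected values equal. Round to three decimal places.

p = 0.600

p·77 + (1−p)·67 = 73
10p + 67 = 73
p = (73 − 67) / 10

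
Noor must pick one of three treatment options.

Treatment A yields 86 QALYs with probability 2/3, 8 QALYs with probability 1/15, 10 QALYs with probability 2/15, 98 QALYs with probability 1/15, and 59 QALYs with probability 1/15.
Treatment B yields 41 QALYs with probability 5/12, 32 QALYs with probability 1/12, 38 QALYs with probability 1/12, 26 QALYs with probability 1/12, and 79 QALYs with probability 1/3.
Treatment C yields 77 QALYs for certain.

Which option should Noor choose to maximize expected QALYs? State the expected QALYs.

Treatment A = 2/3 × 86 + 1/15 × 8 + 2/15 × 10 + 1/15 × 98 + 1/15 × 59 = 57.3333 + 0.5333 + 1.3333 + 6.5333 + 3.9333 = 69.6667
Treatment B = 5/12 × 41 + 1/12 × 32 + 1/12 × 38 + 1/12 × 26 + 1/3 × 79 = 17.0833 + 2.6667 + 3.1667 + 2.1667 + 26.3333 = 51.4167
Treatment C: 77 (certain)

Treatment C (77 QALYs)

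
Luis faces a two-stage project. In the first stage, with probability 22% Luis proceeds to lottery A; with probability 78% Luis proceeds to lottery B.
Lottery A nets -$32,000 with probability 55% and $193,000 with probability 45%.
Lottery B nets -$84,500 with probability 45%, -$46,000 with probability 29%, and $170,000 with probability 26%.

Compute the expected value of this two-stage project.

$9,646.30

EV(A) = 0.55 × (-32000) + 0.45 × 193000 = -17600 + 86850 = 69250
EV(B) = 0.45 × (-84500) + 0.29 × (-46000) + 0.26 × 170000 = -38025 − 13340 + 44200 = -7165
Overall = 0.22 × 69250 + 0.78 × (-7165) = 15235 − 5588.7 = 9646.3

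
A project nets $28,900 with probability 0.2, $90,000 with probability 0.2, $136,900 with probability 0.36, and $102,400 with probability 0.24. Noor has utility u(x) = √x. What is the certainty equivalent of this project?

E[u] = 0.2·√28900 + 0.2·√90000 + 0.36·√136900 + 0.24·√102400 = 0.2·170 + 0.2·300 + 0.36·370 + 0.24·320 = 304
CE = (304)² = 92416

$92,416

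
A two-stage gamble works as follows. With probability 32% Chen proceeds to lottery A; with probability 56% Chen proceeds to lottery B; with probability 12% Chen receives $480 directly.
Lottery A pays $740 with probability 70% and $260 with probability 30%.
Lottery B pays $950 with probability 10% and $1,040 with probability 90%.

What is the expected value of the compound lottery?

$825.68

EV(A) = 0.7 × 740 + 0.3 × 260 = 518 + 78 = 596
EV(B) = 0.1 × 950 + 0.9 × 1040 = 95 + 936 = 1031
Branch C: 480 (certain)
Overall = 0.32 × 596 + 0.56 × 1031 + 0.12 × 480 = 190.72 + 577.36 + 57.6 = 825.68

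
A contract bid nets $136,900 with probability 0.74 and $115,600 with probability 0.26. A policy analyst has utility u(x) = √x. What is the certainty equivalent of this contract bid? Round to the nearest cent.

$131,188.84

E[u] = 0.74·√136900 + 0.26·√115600 = 0.74·370 + 0.26·340 = 362.2
CE = (362.2)² = 131188.84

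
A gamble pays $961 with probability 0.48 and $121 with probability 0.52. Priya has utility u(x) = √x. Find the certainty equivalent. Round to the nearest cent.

E[u] = 0.48·√961 + 0.52·√121 = 0.48·31 + 0.52·11 = 20.6
CE = (20.6)² = 424.36

$424.36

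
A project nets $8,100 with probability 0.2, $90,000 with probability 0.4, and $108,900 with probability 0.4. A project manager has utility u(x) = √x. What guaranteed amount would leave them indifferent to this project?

E[u] = 0.2·√8100 + 0.4·√90000 + 0.4·√108900 = 0.2·90 + 0.4·300 + 0.4·330 = 270
CE = (270)² = 72900

$72,900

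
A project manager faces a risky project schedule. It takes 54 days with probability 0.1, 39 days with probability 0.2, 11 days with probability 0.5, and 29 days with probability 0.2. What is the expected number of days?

EV = 0.1 × 54 + 0.2 × 39 + 0.5 × 11 + 0.2 × 29 = 5.4 + 7.8 + 5.5 + 5.8 = 24.5

24.5 days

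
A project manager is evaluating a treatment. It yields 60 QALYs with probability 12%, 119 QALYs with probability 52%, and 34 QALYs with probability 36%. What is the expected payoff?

EV = 0.12 × 60 + 0.52 × 119 + 0.36 × 34 = 7.2 + 61.88 + 12.24 = 81.32

81.32 QALYs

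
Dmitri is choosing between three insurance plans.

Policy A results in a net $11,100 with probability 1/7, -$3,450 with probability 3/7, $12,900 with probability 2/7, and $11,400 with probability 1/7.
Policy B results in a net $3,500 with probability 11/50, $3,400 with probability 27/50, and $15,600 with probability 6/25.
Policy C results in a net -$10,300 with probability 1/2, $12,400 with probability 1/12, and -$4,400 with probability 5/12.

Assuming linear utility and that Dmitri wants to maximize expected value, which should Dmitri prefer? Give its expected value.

Policy B ($6,350)

Policy A = 1/7 × 11100 + 3/7 × (-3450) + 2/7 × 12900 + 1/7 × 11400 = 1585.7143 − 1478.5714 + 3685.7143 + 1628.5714 = 5421.4286
Policy B = 11/50 × 3500 + 27/50 × 3400 + 6/25 × 15600 = 770 + 1836 + 3744 = 6350
Policy C = 1/2 × (-10300) + 1/12 × 12400 + 5/12 × (-4400) = -5150 + 1033.3333 − 1833.3333 = -5950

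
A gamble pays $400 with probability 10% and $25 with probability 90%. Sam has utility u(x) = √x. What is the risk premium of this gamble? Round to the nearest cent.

$20.25

E[u] = 0.1·√400 + 0.9·√25 = 0.1·20 + 0.9·5 = 6.5
CE = (6.5)² = 42.25
Risk premium = EV − CE = 62.5 − 42.25 = 20.25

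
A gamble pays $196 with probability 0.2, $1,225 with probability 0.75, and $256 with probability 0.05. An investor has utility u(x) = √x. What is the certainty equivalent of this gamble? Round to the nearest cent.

E[u] = 0.2·√196 + 0.75·√1225 + 0.05·√256 = 0.2·14 + 0.75·35 + 0.05·16 = 29.85
CE = (29.85)² = 891.0225

$891.02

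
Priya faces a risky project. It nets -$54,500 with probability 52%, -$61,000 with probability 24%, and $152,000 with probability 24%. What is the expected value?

EV = 0.52 × (-54500) + 0.24 × (-61000) + 0.24 × 152000 = -28340 − 14640 + 36480 = -6500

-$6,500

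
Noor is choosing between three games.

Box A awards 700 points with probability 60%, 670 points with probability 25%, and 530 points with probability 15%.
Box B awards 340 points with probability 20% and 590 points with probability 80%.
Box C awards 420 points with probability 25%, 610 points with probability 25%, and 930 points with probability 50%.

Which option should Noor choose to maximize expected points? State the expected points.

Box C (722.5 points)

Box A = 0.6 × 700 + 0.25 × 670 + 0.15 × 530 = 420 + 167.5 + 79.5 = 667
Box B = 0.2 × 340 + 0.8 × 590 = 68 + 472 = 540
Box C = 0.25 × 420 + 0.25 × 610 + 0.5 × 930 = 105 + 152.5 + 465 = 722.5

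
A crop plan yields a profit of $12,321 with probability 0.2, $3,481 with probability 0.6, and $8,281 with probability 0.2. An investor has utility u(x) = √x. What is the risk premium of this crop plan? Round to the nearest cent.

E[u] = 0.2·√12321 + 0.6·√3481 + 0.2·√8281 = 0.2·111 + 0.6·59 + 0.2·91 = 75.8
CE = (75.8)² = 5745.64
Risk premium = EV − CE = 6209 − 5745.64 = 463.36

$463.36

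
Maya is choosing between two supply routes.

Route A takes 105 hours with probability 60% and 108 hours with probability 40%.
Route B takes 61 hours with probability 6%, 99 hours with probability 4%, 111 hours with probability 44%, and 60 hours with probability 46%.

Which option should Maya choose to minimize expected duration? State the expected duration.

Route A = 0.6 × 105 + 0.4 × 108 = 63 + 43.2 = 106.2
Route B = 0.06 × 61 + 0.04 × 99 + 0.44 × 111 + 0.46 × 60 = 3.66 + 3.96 + 48.84 + 27.6 = 84.06

Route B (84.06 hours)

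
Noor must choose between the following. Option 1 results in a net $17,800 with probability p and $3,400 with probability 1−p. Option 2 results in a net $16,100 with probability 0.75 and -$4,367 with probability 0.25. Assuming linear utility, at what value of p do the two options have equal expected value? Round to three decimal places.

p = 0.527

EV(Option 2) = 0.75 × 16100 + 0.25 × (-4367) = 12075 − 1091.75 = 10983.25
p·17800 + (1−p)·3400 = 10983.25
14400p + 3400 = 10983.25
p = (10983.25 − 3400) / 14400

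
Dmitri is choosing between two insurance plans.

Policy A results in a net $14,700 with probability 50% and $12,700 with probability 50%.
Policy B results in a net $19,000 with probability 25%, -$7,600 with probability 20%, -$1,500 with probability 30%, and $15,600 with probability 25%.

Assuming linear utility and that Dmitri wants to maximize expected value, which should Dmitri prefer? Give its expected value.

Policy A ($13,700)

Policy A = 0.5 × 14700 + 0.5 × 12700 = 7350 + 6350 = 13700
Policy B = 0.25 × 19000 + 0.2 × (-7600) + 0.3 × (-1500) + 0.25 × 15600 = 4750 − 1520 − 450 + 3900 = 6680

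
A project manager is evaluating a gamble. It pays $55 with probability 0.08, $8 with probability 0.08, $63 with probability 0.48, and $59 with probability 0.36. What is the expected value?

EV = 0.08 × 55 + 0.08 × 8 + 0.48 × 63 + 0.36 × 59 = 4.4 + 0.64 + 30.24 + 21.24 = 56.52

$56.52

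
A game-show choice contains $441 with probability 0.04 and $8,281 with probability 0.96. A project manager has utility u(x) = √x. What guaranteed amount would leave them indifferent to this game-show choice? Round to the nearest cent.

E[u] = 0.04·√441 + 0.96·√8281 = 0.04·21 + 0.96·91 = 88.2
CE = (88.2)² = 7779.24

$7,779.24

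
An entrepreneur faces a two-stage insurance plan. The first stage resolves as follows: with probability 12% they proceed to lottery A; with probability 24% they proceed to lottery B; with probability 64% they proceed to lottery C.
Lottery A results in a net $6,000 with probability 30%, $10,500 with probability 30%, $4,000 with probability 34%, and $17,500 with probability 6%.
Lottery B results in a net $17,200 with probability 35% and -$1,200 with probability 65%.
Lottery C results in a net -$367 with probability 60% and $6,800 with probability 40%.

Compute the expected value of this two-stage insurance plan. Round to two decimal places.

$3,740.67

EV(A) = 0.3 × 6000 + 0.3 × 10500 + 0.34 × 4000 + 0.06 × 17500 = 1800 + 3150 + 1360 + 1050 = 7360
EV(B) = 0.35 × 17200 + 0.65 × (-1200) = 6020 − 780 = 5240
EV(C) = 0.6 × (-367) + 0.4 × 6800 = -220.2 + 2720 = 2499.8
Overall = 0.12 × 7360 + 0.24 × 5240 + 0.64 × 2499.8 = 883.2 + 1257.6 + 1599.872 = 3740.672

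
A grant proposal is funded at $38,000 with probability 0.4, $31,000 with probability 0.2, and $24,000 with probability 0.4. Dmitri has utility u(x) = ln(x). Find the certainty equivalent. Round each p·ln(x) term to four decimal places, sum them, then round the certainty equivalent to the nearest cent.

E[u] = 0.4·ln(38000) + 0.2·ln(31000) + 0.4·ln(24000) = 4.2181 + 2.0683 + 4.0343 = 10.3207
CE = e^10.3207 ≈ 30354.50

$30,354.50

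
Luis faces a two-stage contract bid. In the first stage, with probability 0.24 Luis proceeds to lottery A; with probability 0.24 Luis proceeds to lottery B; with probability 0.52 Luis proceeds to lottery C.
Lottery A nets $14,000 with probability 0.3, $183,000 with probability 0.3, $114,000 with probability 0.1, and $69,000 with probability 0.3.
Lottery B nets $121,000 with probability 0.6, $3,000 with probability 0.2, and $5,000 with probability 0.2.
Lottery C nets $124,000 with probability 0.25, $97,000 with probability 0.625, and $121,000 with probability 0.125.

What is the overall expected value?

$95,206

EV(A) = 0.3 × 14000 + 0.3 × 183000 + 0.1 × 114000 + 0.3 × 69000 = 4200 + 54900 + 11400 + 20700 = 91200
EV(B) = 0.6 × 121000 + 0.2 × 3000 + 0.2 × 5000 = 72600 + 600 + 1000 = 74200
EV(C) = 0.25 × 124000 + 0.625 × 97000 + 0.125 × 121000 = 31000 + 60625 + 15125 = 106750
Overall = 0.24 × 91200 + 0.24 × 74200 + 0.52 × 106750 = 21888 + 17808 + 55510 = 95206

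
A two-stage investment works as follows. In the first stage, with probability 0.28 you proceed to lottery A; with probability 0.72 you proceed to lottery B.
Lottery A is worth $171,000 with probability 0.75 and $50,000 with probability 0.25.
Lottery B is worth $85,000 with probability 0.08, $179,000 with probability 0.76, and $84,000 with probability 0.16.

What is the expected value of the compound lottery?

$151,931.60

EV(A) = 0.75 × 171000 + 0.25 × 50000 = 128250 + 12500 = 140750
EV(B) = 0.08 × 85000 + 0.76 × 179000 + 0.16 × 84000 = 6800 + 136040 + 13440 = 156280
Overall = 0.28 × 140750 + 0.72 × 156280 = 39410 + 112521.6 = 151931.6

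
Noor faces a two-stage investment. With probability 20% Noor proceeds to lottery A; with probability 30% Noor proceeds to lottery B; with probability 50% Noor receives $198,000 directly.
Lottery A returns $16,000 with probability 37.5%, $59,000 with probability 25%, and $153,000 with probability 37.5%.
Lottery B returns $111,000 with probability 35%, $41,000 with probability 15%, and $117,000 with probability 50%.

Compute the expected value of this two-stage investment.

EV(A) = 0.375 × 16000 + 0.25 × 59000 + 0.375 × 153000 = 6000 + 14750 + 57375 = 78125
EV(B) = 0.35 × 111000 + 0.15 × 41000 + 0.5 × 117000 = 38850 + 6150 + 58500 = 103500
Branch C: 198000 (certain)
Overall = 0.2 × 78125 + 0.3 × 103500 + 0.5 × 198000 = 15625 + 31050 + 99000 = 145675

$145,675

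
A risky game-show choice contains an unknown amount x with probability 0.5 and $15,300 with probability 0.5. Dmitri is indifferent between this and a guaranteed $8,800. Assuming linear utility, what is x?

x = $2,300

0.5·x + 0.5·15300 = 8800
0.5·x = 8800 − 7650 = 1150
x = 1150 / 0.5 = 2300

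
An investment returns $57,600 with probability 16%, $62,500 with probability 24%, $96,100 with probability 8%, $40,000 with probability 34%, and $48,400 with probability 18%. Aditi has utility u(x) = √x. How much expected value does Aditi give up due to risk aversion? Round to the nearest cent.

E[u] = 0.16·√57600 + 0.24·√62500 + 0.08·√96100 + 0.34·√40000 + 0.18·√48400 = 0.16·240 + 0.24·250 + 0.08·310 + 0.34·200 + 0.18·220 = 230.8
CE = (230.8)² = 53268.64
Risk premium = EV − CE = 54216 − 53268.64 = 947.36

$947.36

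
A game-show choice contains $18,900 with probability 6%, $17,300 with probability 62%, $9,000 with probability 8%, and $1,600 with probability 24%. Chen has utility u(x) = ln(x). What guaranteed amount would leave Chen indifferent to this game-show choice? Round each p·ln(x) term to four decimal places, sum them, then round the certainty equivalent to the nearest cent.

$9,321.70

E[u] = 0.06·ln(18900) + 0.62·ln(17300) + 0.08·ln(9000) + 0.24·ln(1600) = 0.5908 + 6.0502 + 0.7284 + 1.7707 = 9.1401
CE = e^9.1401 ≈ 9321.70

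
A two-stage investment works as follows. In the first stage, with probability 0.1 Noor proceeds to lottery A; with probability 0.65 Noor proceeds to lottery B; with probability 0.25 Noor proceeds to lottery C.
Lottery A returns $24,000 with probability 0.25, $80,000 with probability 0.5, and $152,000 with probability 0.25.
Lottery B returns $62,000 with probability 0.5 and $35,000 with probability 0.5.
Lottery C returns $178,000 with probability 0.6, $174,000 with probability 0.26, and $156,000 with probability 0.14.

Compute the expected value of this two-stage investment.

$83,395

EV(A) = 0.25 × 24000 + 0.5 × 80000 + 0.25 × 152000 = 6000 + 40000 + 38000 = 84000
EV(B) = 0.5 × 62000 + 0.5 × 35000 = 31000 + 17500 = 48500
EV(C) = 0.6 × 178000 + 0.26 × 174000 + 0.14 × 156000 = 106800 + 45240 + 21840 = 173880
Overall = 0.1 × 84000 + 0.65 × 48500 + 0.25 × 173880 = 8400 + 31525 + 43470 = 83395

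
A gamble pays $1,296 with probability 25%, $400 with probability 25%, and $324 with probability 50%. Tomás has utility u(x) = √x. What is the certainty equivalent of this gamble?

$529

E[u] = 0.25·√1296 + 0.25·√400 + 0.5·√324 = 0.25·36 + 0.25·20 + 0.5·18 = 23
CE = (23)² = 529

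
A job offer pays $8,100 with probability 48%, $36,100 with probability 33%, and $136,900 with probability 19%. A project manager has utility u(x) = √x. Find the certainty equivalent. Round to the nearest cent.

E[u] = 0.48·√8100 + 0.33·√36100 + 0.19·√136900 = 0.48·90 + 0.33·190 + 0.19·370 = 176.2
CE = (176.2)² = 31046.44

$31,046.44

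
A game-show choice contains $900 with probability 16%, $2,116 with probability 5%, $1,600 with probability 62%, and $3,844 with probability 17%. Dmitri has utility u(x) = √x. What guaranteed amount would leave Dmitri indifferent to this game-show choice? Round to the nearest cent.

$1,801.15

E[u] = 0.16·√900 + 0.05·√2116 + 0.62·√1600 + 0.17·√3844 = 0.16·30 + 0.05·46 + 0.62·40 + 0.17·62 = 42.44
CE = (42.44)² = 1801.1536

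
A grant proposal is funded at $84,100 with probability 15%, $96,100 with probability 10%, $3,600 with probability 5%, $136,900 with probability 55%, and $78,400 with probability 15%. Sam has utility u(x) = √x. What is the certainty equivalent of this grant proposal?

$104,329

E[u] = 0.15·√84100 + 0.1·√96100 + 0.05·√3600 + 0.55·√136900 + 0.15·√78400 = 0.15·290 + 0.1·310 + 0.05·60 + 0.55·370 + 0.15·280 = 323
CE = (323)² = 104329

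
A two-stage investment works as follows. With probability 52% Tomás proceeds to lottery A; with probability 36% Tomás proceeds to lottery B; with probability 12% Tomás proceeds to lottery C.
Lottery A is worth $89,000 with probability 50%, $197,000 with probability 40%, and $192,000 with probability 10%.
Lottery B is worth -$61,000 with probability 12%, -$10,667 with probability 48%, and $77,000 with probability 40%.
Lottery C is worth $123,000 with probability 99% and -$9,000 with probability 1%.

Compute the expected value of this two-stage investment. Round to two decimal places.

EV(A) = 0.5 × 89000 + 0.4 × 197000 + 0.1 × 192000 = 44500 + 78800 + 19200 = 142500
EV(B) = 0.12 × (-61000) + 0.48 × (-10667) + 0.4 × 77000 = -7320 − 5120.16 + 30800 = 18359.84
EV(C) = 0.99 × 123000 + 0.01 × (-9000) = 121770 − 90 = 121680
Overall = 0.52 × 142500 + 0.36 × 18359.84 + 0.12 × 121680 = 74100 + 6609.5424 + 14601.6 = 95311.1424

$95,311.14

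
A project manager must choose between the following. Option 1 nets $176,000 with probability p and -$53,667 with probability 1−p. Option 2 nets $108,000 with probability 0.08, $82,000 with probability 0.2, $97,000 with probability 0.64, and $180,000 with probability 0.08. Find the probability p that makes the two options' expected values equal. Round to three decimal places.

p = 0.676

EV(Option 2) = 0.08 × 108000 + 0.2 × 82000 + 0.64 × 97000 + 0.08 × 180000 = 8640 + 16400 + 62080 + 14400 = 101520
p·176000 + (1−p)·(-53667) = 101520
229667p − 53667 = 101520
p = (101520 + 53667) / 229667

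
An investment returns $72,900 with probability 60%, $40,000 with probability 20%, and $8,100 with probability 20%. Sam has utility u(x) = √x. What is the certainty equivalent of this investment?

$48,400

E[u] = 0.6·√72900 + 0.2·√40000 + 0.2·√8100 = 0.6·270 + 0.2·200 + 0.2·90 = 220
CE = (220)² = 48400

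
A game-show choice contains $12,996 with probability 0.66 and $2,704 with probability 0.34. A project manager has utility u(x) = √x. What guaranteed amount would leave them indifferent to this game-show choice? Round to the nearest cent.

$8,634.13

E[u] = 0.66·√12996 + 0.34·√2704 = 0.66·114 + 0.34·52 = 92.92
CE = (92.92)² = 8634.1264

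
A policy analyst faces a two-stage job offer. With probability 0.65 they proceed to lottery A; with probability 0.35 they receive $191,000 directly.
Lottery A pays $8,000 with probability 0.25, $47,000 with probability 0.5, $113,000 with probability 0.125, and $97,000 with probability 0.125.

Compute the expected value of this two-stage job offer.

$100,487.50

EV(A) = 0.25 × 8000 + 0.5 × 47000 + 0.125 × 113000 + 0.125 × 97000 = 2000 + 23500 + 14125 + 12125 = 51750
Branch B: 191000 (certain)
Overall = 0.65 × 51750 + 0.35 × 191000 = 33637.5 + 66850 = 100487.5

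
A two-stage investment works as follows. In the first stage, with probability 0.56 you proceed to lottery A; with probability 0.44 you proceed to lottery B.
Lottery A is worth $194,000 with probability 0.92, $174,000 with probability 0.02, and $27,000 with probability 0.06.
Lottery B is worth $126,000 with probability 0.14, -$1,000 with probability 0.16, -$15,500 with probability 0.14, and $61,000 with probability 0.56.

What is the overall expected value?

$124,571.60

EV(A) = 0.92 × 194000 + 0.02 × 174000 + 0.06 × 27000 = 178480 + 3480 + 1620 = 183580
EV(B) = 0.14 × 126000 + 0.16 × (-1000) + 0.14 × (-15500) + 0.56 × 61000 = 17640 − 160 − 2170 + 34160 = 49470
Overall = 0.56 × 183580 + 0.44 × 49470 = 102804.8 + 21766.8 = 124571.6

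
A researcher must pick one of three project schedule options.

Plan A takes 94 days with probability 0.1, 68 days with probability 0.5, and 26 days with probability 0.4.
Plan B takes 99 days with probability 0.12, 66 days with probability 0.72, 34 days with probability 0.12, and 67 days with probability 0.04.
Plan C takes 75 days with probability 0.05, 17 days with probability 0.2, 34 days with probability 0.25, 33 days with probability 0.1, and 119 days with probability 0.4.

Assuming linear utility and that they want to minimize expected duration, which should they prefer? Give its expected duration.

Plan A = 0.1 × 94 + 0.5 × 68 + 0.4 × 26 = 9.4 + 34 + 10.4 = 53.8
Plan B = 0.12 × 99 + 0.72 × 66 + 0.12 × 34 + 0.04 × 67 = 11.88 + 47.52 + 4.08 + 2.68 = 66.16
Plan C = 0.05 × 75 + 0.2 × 17 + 0.25 × 34 + 0.1 × 33 + 0.4 × 119 = 3.75 + 3.4 + 8.5 + 3.3 + 47.6 = 66.55

Plan A (53.8 days)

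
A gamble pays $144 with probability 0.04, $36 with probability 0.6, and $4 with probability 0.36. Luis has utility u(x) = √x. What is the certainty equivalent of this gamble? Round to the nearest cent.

E[u] = 0.04·√144 + 0.6·√36 + 0.36·√4 = 0.04·12 + 0.6·6 + 0.36·2 = 4.8
CE = (4.8)² = 23.04

$23.04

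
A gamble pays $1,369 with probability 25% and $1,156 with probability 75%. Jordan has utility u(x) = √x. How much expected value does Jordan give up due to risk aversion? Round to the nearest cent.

$1.69

E[u] = 0.25·√1369 + 0.75·√1156 = 0.25·37 + 0.75·34 = 34.75
CE = (34.75)² = 1207.5625
Risk premium = EV − CE = 1209.25 − 1207.5625 = 1.6875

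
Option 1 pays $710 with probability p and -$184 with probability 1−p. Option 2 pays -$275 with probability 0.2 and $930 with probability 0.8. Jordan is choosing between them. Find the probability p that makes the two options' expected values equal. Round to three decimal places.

EV(Option 2) = 0.2 × (-275) + 0.8 × 930 = -55 + 744 = 689
p·710 + (1−p)·(-184) = 689
894p − 184 = 689
p = (689 + 184) / 894

p = 0.977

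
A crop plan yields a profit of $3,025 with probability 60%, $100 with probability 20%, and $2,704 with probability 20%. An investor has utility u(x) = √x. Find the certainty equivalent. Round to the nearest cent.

E[u] = 0.6·√3025 + 0.2·√100 + 0.2·√2704 = 0.6·55 + 0.2·10 + 0.2·52 = 45.4
CE = (45.4)² = 2061.16

$2,061.16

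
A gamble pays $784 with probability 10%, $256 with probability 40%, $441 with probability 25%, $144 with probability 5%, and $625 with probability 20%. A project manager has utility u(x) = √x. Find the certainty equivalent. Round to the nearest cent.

$402.00

E[u] = 0.1·√784 + 0.4·√256 + 0.25·√441 + 0.05·√144 + 0.2·√625 = 0.1·28 + 0.4·16 + 0.25·21 + 0.05·12 + 0.2·25 = 20.05
CE = (20.05)² = 402.0025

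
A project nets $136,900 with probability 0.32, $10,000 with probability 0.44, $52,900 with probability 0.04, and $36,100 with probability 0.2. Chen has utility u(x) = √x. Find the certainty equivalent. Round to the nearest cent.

$43,932.16

E[u] = 0.32·√136900 + 0.44·√10000 + 0.04·√52900 + 0.2·√36100 = 0.32·370 + 0.44·100 + 0.04·230 + 0.2·190 = 209.6
CE = (209.6)² = 43932.16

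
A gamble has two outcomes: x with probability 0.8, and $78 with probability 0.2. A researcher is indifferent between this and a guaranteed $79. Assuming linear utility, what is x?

0.8·x + 0.2·78 = 79
0.8·x = 79 − 15.6 = 63.4
x = 63.4 / 0.8 = 79.25

x = $79.25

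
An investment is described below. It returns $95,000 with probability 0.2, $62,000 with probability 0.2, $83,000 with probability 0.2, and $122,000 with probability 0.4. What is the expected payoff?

$96,800

EV = 0.2 × 95000 + 0.2 × 62000 + 0.2 × 83000 + 0.4 × 122000 = 19000 + 12400 + 16600 + 48800 = 96800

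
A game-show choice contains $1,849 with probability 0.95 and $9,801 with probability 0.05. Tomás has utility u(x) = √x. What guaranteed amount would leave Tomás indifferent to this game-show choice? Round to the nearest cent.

$2,097.64

E[u] = 0.95·√1849 + 0.05·√9801 = 0.95·43 + 0.05·99 = 45.8
CE = (45.8)² = 2097.64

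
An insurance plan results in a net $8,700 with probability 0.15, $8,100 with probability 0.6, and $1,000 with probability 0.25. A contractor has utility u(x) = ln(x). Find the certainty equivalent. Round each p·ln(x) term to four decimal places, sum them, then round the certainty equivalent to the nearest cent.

$4,853.23

E[u] = 0.15·ln(8700) + 0.6·ln(8100) + 0.25·ln(1000) = 1.3607 + 5.3998 + 1.7269 = 8.4874
CE = e^8.4874 ≈ 4853.23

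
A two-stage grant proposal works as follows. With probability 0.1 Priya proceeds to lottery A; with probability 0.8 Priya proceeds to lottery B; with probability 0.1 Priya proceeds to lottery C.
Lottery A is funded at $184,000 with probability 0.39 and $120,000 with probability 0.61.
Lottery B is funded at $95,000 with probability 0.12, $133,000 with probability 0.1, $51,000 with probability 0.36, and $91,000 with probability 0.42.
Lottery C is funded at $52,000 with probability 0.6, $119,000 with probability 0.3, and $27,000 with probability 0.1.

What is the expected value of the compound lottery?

EV(A) = 0.39 × 184000 + 0.61 × 120000 = 71760 + 73200 = 144960
EV(B) = 0.12 × 95000 + 0.1 × 133000 + 0.36 × 51000 + 0.42 × 91000 = 11400 + 13300 + 18360 + 38220 = 81280
EV(C) = 0.6 × 52000 + 0.3 × 119000 + 0.1 × 27000 = 31200 + 35700 + 2700 = 69600
Overall = 0.1 × 144960 + 0.8 × 81280 + 0.1 × 69600 = 14496 + 65024 + 6960 = 86480

$86,480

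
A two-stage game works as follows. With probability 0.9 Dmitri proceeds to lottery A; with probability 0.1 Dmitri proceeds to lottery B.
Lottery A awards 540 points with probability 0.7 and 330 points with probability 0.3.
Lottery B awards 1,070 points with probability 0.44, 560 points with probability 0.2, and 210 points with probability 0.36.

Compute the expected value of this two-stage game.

EV(A) = 0.7 × 540 + 0.3 × 330 = 378 + 99 = 477
EV(B) = 0.44 × 1070 + 0.2 × 560 + 0.36 × 210 = 470.8 + 112 + 75.6 = 658.4
Overall = 0.9 × 477 + 0.1 × 658.4 = 429.3 + 65.84 = 495.14

495.14 points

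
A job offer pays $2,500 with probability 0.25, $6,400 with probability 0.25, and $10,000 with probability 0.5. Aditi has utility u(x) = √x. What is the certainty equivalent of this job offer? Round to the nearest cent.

E[u] = 0.25·√2500 + 0.25·√6400 + 0.5·√10000 = 0.25·50 + 0.25·80 + 0.5·100 = 82.5
CE = (82.5)² = 6806.25

$6,806.25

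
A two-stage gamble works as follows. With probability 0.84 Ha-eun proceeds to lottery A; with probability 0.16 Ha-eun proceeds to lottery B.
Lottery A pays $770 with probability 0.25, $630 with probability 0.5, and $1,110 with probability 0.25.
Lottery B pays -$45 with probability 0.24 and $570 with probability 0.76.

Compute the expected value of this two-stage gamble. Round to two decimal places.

$726.98

EV(A) = 0.25 × 770 + 0.5 × 630 + 0.25 × 1110 = 192.5 + 315 + 277.5 = 785
EV(B) = 0.24 × (-45) + 0.76 × 570 = -10.8 + 433.2 = 422.4
Overall = 0.84 × 785 + 0.16 × 422.4 = 659.4 + 67.584 = 726.984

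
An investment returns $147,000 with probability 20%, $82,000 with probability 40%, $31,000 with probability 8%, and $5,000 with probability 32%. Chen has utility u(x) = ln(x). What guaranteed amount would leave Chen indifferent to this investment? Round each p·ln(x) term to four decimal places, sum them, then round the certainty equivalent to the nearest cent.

E[u] = 0.2·ln(147000) + 0.4·ln(82000) + 0.08·ln(31000) + 0.32·ln(5000) = 2.3796 + 4.5258 + 0.8273 + 2.7255 = 10.4582
CE = e^10.4582 ≈ 34828.80

$34,828.80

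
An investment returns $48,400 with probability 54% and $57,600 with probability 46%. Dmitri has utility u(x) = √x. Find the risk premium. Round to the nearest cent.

$99.36

E[u] = 0.54·√48400 + 0.46·√57600 = 0.54·220 + 0.46·240 = 229.2
CE = (229.2)² = 52532.64
Risk premium = EV − CE = 52632 − 52532.64 = 99.36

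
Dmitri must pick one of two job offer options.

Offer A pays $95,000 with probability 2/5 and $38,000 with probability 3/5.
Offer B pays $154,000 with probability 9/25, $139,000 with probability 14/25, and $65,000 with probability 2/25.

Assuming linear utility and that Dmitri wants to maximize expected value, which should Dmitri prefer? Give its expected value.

Offer B ($138,480)

Offer A = 2/5 × 95000 + 3/5 × 38000 = 38000 + 22800 = 60800
Offer B = 9/25 × 154000 + 14/25 × 139000 + 2/25 × 65000 = 55440 + 77840 + 5200 = 138480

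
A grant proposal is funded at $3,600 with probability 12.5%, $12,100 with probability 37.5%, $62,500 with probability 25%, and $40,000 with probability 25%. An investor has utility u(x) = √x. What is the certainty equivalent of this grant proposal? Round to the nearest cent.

$26,001.56

E[u] = 0.125·√3600 + 0.375·√12100 + 0.25·√62500 + 0.25·√40000 = 0.125·60 + 0.375·110 + 0.25·250 + 0.25·200 = 161.25
CE = (161.25)² = 26001.5625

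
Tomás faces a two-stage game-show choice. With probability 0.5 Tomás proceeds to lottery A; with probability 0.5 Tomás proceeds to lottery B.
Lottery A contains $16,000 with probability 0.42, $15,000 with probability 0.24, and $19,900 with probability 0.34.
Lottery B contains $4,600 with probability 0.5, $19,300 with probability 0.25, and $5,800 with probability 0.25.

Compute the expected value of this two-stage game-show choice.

$12,830.50

EV(A) = 0.42 × 16000 + 0.24 × 15000 + 0.34 × 19900 = 6720 + 3600 + 6766 = 17086
EV(B) = 0.5 × 4600 + 0.25 × 19300 + 0.25 × 5800 = 2300 + 4825 + 1450 = 8575
Overall = 0.5 × 17086 + 0.5 × 8575 = 8543 + 4287.5 = 12830.5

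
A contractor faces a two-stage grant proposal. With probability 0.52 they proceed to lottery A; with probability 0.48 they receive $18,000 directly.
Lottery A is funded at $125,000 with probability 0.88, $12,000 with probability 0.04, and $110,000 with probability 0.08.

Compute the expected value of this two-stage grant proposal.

EV(A) = 0.88 × 125000 + 0.04 × 12000 + 0.08 × 110000 = 110000 + 480 + 8800 = 119280
Branch B: 18000 (certain)
Overall = 0.52 × 119280 + 0.48 × 18000 = 62025.6 + 8640 = 70665.6

$70,665.60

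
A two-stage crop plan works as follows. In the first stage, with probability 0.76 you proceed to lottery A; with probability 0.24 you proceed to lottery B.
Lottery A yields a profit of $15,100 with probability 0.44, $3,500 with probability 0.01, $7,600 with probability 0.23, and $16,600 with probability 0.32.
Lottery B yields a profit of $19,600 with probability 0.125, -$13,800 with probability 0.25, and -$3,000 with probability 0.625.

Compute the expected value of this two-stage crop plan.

$9,751.64

EV(A) = 0.44 × 15100 + 0.01 × 3500 + 0.23 × 7600 + 0.32 × 16600 = 6644 + 35 + 1748 + 5312 = 13739
EV(B) = 0.125 × 19600 + 0.25 × (-13800) + 0.625 × (-3000) = 2450 − 3450 − 1875 = -2875
Overall = 0.76 × 13739 + 0.24 × (-2875) = 10441.64 − 690 = 9751.64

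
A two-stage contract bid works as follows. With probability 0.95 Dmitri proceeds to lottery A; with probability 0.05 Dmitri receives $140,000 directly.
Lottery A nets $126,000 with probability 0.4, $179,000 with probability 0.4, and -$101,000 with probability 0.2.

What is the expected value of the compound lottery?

EV(A) = 0.4 × 126000 + 0.4 × 179000 + 0.2 × (-101000) = 50400 + 71600 − 20200 = 101800
Branch B: 140000 (certain)
Overall = 0.95 × 101800 + 0.05 × 140000 = 96710 + 7000 = 103710

$103,710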